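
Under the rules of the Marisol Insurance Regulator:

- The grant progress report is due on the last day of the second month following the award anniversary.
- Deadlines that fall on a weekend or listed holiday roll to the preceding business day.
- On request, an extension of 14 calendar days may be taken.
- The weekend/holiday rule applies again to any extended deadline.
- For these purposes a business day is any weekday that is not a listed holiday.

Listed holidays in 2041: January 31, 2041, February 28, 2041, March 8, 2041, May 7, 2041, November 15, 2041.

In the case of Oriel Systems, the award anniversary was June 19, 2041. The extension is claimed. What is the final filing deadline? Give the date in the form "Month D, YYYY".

September 13, 2041

2 months after June 19, 2041 falls in August 2041; the last day of that month is August 31, 2041.
August 31, 2041 is a Saturday; the preceding business day is August 30, 2041 (Friday).
With the 14-day extension, August 30, 2041 becomes September 13, 2041.
September 13, 2041 is a Friday and not a listed holiday, so it stands.
The final due date is September 13, 2041.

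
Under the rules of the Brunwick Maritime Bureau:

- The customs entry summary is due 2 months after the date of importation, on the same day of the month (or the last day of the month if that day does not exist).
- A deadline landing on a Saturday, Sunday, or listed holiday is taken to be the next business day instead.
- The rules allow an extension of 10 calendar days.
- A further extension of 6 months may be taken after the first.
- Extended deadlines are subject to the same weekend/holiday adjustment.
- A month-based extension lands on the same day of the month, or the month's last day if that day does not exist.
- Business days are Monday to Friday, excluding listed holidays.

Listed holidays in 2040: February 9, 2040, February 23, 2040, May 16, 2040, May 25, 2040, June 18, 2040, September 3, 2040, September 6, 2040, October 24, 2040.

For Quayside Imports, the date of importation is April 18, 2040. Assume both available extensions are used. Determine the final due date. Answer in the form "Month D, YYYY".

December 31, 2040

2 months after April 18, 2040, on the same day of the month, is June 18, 2040.
Because June 18, 2040 is a listed holiday, the deadline becomes June 19, 2040 (Tuesday).
Applying the 10-calendar-day extension: June 19, 2040 + 10 days = June 29, 2040.
Since June 29, 2040 is a Friday and not a holiday, the date is unchanged.
Applying the 6 months extension: 6 months after June 29, 2040 is December 29, 2040.
December 29, 2040 is a Saturday, so it moves to the next business day, December 31, 2040 (Monday).
Deadline: December 31, 2040.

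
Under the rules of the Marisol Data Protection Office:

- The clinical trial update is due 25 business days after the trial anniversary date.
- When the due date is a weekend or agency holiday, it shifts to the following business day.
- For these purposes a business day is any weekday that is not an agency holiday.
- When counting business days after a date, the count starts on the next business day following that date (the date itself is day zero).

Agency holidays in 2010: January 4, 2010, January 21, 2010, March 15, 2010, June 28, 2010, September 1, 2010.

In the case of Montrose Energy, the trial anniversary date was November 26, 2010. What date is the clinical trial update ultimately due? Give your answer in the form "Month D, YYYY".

25 business days after November 26, 2010, excluding weekends and holidays, is December 31, 2010.
December 31, 2010 (Friday) is already a business day.
Deadline: December 31, 2010.

December 31, 2010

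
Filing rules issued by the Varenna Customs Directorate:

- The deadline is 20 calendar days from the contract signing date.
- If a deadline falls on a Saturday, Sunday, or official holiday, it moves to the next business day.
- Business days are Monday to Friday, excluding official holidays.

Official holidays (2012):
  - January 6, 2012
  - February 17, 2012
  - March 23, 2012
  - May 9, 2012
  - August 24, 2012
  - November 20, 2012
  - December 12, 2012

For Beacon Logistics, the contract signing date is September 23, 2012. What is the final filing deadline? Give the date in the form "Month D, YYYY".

October 15, 2012

Adding 20 calendar days to September 23, 2012 gives October 13, 2012.
October 13, 2012 is a Saturday, so it moves to the next business day, October 15, 2012 (Monday).
Final deadline: October 15, 2012.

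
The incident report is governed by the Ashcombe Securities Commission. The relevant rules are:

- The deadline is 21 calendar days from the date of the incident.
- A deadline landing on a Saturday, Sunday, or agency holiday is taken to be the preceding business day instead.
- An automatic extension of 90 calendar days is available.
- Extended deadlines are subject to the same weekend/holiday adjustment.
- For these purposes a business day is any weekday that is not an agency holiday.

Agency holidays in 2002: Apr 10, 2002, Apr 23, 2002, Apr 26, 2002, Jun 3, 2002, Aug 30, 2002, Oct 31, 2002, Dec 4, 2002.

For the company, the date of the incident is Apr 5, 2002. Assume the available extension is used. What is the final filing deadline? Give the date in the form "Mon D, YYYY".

Jul 24, 2002

Trigger date Apr 5, 2002 + 21 calendar days = Apr 26, 2002.
Apr 26, 2002 is a listed holiday; the preceding business day is Apr 25, 2002 (Thursday).
Applying the 90-calendar-day extension: Apr 25, 2002 + 90 days = Jul 24, 2002.
Jul 24, 2002 (Wednesday) is already a business day.
So the filing is due Jul 24, 2002.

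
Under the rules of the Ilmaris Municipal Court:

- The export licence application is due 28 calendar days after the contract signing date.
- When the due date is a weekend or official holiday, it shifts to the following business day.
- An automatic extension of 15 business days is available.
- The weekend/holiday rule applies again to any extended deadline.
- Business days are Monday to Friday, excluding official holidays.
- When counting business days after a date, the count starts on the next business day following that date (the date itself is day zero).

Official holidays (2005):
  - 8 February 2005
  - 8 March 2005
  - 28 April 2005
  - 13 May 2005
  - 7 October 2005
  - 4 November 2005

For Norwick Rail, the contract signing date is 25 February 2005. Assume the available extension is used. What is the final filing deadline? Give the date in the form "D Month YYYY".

28 calendar days after 25 February 2005 is 25 March 2005.
25 March 2005 falls on a Friday, which is a business day, so no adjustment is needed.
The 15-business-day extension runs from 25 March 2005 to 15 April 2005.
15 April 2005 is a Friday and not a listed holiday, so it stands.
So the filing is due 15 April 2005.

15 April 2005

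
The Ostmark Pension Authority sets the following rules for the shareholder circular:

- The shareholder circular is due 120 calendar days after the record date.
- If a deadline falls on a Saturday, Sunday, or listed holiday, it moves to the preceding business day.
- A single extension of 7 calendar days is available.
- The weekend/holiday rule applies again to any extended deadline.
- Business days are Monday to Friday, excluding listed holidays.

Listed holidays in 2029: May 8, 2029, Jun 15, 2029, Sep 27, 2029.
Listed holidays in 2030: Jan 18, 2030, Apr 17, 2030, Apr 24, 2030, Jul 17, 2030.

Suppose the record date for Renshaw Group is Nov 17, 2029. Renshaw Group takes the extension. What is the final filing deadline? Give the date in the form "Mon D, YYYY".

Mar 22, 2030

Adding 120 calendar days to Nov 17, 2029 gives Mar 17, 2030.
Because Mar 17, 2030 is a Sunday, the deadline becomes Mar 15, 2030 (Friday).
The 7-calendar-day extension moves the deadline from Mar 15, 2030 to Mar 22, 2030.
Mar 22, 2030 falls on a Friday, which is a business day, so no adjustment is needed.
The final due date is Mar 22, 2030.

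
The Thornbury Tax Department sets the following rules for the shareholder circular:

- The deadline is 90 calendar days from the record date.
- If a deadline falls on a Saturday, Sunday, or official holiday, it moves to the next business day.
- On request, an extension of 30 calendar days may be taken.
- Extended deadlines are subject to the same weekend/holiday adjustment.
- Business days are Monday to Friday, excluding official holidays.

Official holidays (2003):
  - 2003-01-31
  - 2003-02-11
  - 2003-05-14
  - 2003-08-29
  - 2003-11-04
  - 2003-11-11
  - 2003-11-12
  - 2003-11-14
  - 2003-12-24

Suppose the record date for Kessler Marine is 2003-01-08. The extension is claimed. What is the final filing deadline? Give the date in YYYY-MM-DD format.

2003-05-08

90 calendar days after 2003-01-08 is 2003-04-08.
2003-04-08 is a Tuesday and not a listed holiday, so it stands.
The 30-calendar-day extension moves the deadline from 2003-04-08 to 2003-05-08.
2003-05-08 (Thursday) is already a business day.
The final due date is 2003-05-08.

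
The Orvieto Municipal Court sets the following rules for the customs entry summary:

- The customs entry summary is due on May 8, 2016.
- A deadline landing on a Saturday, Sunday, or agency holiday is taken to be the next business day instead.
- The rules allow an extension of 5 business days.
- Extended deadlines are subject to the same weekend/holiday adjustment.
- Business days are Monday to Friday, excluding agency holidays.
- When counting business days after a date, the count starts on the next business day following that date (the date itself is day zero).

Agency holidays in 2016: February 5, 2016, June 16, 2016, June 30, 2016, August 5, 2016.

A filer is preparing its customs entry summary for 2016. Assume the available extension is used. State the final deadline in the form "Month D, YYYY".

May 16, 2016

The stated deadline is May 8, 2016.
May 8, 2016 is a Sunday; the next business day is May 9, 2016 (Monday).
Applying the 5-business-day extension: 5 business days after May 9, 2016 is May 16, 2016.
May 16, 2016 (Monday) is already a business day.
The final due date is May 16, 2016.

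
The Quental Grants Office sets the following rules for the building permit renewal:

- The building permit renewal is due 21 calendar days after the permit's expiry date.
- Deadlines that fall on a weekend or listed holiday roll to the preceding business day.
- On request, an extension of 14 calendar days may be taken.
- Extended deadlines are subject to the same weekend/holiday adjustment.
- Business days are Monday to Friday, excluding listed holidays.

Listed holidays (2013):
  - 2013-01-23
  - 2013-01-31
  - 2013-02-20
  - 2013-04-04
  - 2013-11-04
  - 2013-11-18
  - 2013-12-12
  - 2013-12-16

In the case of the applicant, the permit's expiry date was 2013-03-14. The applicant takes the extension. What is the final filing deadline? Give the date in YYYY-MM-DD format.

2013-04-17

Trigger date 2013-03-14 + 21 calendar days = 2013-04-04.
Because 2013-04-04 is a listed holiday, the deadline becomes 2013-04-03 (Wednesday).
Applying the 14-calendar-day extension: 2013-04-03 + 14 days = 2013-04-17.
Since 2013-04-17 is a Wednesday and not a holiday, the date is unchanged.
Deadline: 2013-04-17.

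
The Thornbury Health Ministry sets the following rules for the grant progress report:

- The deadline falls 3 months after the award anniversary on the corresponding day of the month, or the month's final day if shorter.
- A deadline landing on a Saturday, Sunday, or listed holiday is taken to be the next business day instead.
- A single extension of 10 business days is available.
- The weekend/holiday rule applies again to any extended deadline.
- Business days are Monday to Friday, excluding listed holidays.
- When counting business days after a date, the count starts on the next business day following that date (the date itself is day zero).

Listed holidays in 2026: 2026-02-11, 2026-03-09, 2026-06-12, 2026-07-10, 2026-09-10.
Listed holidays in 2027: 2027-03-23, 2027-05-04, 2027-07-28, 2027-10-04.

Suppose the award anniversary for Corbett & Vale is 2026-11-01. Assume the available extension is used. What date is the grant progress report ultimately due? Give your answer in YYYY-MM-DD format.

2027-02-15

3 months after 2026-11-01, on the same day of the month, is 2027-02-01.
2027-02-01 is a Monday and not a listed holiday, so it stands.
Counting 10 further business days from 2027-02-01 reaches 2027-02-15.
Since 2027-02-15 is a Monday and not a holiday, the date is unchanged.
The final due date is 2027-02-15.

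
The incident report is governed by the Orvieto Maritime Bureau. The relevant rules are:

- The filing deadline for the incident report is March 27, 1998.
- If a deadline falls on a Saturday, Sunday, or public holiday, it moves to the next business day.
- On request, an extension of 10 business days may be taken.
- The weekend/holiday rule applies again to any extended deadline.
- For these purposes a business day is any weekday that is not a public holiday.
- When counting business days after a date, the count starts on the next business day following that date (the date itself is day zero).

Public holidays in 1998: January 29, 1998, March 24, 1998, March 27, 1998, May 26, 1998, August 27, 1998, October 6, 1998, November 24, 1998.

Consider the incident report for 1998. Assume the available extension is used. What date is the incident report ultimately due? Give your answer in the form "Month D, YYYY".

April 13, 1998

Start from the fixed due date, March 27, 1998.
Because March 27, 1998 is a listed holiday, the deadline becomes March 30, 1998 (Monday).
Applying the 10-business-day extension: 10 business days after March 30, 1998 is April 13, 1998.
April 13, 1998 (Monday) is already a business day.
Final deadline: April 13, 1998.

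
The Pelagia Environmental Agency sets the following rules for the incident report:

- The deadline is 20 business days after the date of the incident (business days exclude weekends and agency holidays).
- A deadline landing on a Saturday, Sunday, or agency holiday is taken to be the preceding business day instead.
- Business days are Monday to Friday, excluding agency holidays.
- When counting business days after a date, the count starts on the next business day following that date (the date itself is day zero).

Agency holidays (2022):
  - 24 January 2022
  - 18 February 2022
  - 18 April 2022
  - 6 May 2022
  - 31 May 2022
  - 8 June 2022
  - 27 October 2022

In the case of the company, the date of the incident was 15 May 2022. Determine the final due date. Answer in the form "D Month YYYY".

14 June 2022

Starting the day after 15 May 2022 and counting 20 business days lands on 14 June 2022.
14 June 2022 is a Tuesday and not a listed holiday, so it stands.
Final deadline: 14 June 2022.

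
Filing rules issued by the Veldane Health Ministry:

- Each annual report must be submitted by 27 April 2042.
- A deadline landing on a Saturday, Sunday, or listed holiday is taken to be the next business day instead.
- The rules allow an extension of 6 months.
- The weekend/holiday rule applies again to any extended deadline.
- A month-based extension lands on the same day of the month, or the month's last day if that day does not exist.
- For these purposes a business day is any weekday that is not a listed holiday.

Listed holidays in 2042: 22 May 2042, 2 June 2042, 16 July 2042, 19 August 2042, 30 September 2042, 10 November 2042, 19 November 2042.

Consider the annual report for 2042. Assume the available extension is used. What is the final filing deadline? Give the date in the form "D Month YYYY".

28 October 2042

Start from the fixed due date, 27 April 2042.
Because 27 April 2042 is a Sunday, the deadline becomes 28 April 2042 (Monday).
Add 6 months to 28 April 2042: 28 October 2042.
28 October 2042 (Tuesday) is already a business day.
So the filing is due 28 October 2042.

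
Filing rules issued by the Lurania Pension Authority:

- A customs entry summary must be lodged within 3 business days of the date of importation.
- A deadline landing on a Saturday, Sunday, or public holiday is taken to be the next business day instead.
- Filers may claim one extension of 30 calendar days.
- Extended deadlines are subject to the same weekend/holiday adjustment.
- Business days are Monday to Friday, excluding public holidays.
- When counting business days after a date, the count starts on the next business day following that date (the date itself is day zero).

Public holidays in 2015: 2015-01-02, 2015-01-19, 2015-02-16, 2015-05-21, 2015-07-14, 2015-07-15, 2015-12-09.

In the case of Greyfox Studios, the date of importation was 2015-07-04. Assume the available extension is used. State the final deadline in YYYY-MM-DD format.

2015-08-07

Starting the day after 2015-07-04 and counting 3 business days lands on 2015-07-08.
2015-07-08 (Wednesday) is already a business day.
Add the 30 calendar-day extension to 2015-07-08: 2015-08-07.
2015-08-07 (Friday) is already a business day.
The final due date is 2015-08-07.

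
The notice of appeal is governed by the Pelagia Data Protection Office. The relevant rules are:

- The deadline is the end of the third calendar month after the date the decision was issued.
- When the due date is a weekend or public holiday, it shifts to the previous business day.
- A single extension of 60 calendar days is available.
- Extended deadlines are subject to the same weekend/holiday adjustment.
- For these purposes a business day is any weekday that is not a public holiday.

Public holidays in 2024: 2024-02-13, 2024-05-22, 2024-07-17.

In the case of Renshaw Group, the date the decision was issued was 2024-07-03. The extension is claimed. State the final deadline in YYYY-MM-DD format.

2024-12-30

3 months after 2024-07-03 is October 2024; that month ends on 2024-10-31.
2024-10-31 falls on a Thursday, which is a business day, so no adjustment is needed.
The 60-calendar-day extension moves the deadline from 2024-10-31 to 2024-12-30.
Since 2024-12-30 is a Monday and not a holiday, the date is unchanged.
So the filing is due 2024-12-30.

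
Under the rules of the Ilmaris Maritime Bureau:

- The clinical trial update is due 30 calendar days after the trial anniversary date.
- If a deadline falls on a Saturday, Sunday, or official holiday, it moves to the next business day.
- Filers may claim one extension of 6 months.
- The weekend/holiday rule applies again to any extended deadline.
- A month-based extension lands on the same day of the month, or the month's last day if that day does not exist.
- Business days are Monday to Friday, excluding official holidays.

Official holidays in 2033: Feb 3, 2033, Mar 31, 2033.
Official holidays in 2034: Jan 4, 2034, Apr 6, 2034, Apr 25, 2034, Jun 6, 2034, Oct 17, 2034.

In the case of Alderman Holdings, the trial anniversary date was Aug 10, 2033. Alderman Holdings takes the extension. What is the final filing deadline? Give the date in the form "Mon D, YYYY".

Mar 9, 2034

From Aug 10, 2033, 30 calendar days later is Sep 9, 2033.
Sep 9, 2033 falls on a Friday, which is a business day, so no adjustment is needed.
Add 6 months to Sep 9, 2033: Mar 9, 2034.
Mar 9, 2034 falls on a Thursday, which is a business day, so no adjustment is needed.
Final deadline: Mar 9, 2034.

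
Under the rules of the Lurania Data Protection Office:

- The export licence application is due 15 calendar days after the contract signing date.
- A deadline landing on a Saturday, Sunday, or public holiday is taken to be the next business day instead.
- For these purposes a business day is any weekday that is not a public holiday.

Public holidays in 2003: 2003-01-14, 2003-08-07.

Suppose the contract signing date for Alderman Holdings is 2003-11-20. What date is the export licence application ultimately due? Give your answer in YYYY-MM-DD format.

2003-12-05

15 calendar days after 2003-11-20 is 2003-12-05.
Since 2003-12-05 is a Friday and not a holiday, the date is unchanged.
Deadline: 2003-12-05.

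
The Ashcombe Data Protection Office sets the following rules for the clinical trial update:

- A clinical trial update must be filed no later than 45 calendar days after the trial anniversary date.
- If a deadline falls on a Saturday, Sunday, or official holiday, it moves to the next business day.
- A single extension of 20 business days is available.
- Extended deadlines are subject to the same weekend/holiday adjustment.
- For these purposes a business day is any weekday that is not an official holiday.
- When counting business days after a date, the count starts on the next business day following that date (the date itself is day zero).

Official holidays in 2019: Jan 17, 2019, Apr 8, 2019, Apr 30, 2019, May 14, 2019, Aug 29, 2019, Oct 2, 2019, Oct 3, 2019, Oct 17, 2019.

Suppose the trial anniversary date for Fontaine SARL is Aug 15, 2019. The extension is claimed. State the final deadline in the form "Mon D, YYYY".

Adding 45 calendar days to Aug 15, 2019 gives Sep 29, 2019.
Sep 29, 2019 is a Sunday; the next business day is Sep 30, 2019 (Monday).
The 20-business-day extension runs from Sep 30, 2019 to Oct 31, 2019.
Oct 31, 2019 (Thursday) is already a business day.
The final due date is Oct 31, 2019.

Oct 31, 2019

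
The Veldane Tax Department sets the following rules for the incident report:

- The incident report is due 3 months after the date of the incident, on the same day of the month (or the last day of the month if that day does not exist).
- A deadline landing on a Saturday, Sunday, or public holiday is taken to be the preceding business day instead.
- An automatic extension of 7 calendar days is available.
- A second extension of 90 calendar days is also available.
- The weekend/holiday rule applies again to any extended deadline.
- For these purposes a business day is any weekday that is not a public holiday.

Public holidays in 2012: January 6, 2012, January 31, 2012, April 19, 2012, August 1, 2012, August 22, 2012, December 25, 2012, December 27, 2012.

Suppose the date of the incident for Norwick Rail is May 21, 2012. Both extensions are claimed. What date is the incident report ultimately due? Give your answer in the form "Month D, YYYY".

3 months after May 21, 2012, on the same day of the month, is August 21, 2012.
August 21, 2012 (Tuesday) is already a business day.
Applying the 7-calendar-day extension: August 21, 2012 + 7 days = August 28, 2012.
August 28, 2012 falls on a Tuesday, which is a business day, so no adjustment is needed.
The 90-calendar-day extension moves the deadline from August 28, 2012 to November 26, 2012.
Since November 26, 2012 is a Monday and not a holiday, the date is unchanged.
So the filing is due November 26, 2012.

November 26, 2012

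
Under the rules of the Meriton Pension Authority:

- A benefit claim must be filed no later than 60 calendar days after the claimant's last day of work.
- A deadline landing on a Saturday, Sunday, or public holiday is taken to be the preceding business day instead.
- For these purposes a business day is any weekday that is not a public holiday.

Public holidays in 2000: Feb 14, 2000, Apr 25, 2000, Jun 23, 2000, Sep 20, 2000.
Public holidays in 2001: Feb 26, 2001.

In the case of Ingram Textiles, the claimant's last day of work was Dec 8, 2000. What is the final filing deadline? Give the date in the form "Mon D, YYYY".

From Dec 8, 2000, 60 calendar days later is Feb 6, 2001.
Feb 6, 2001 falls on a Tuesday, which is a business day, so no adjustment is needed.
The final due date is Feb 6, 2001.

Feb 6, 2001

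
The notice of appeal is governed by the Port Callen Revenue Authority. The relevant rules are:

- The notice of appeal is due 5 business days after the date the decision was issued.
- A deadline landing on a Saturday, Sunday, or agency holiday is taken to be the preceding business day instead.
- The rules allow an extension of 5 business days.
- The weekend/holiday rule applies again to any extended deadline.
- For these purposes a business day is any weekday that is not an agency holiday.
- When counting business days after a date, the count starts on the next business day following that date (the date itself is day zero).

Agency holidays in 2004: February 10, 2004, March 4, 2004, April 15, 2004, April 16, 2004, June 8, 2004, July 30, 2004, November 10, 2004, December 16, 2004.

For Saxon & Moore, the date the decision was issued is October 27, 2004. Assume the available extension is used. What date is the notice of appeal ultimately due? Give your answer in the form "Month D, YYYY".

Starting the day after October 27, 2004 and counting 5 business days lands on November 3, 2004.
November 3, 2004 falls on a Wednesday, which is a business day, so no adjustment is needed.
The 5-business-day extension runs from November 3, 2004 to November 11, 2004.
November 11, 2004 falls on a Thursday, which is a business day, so no adjustment is needed.
So the filing is due November 11, 2004.

November 11, 2004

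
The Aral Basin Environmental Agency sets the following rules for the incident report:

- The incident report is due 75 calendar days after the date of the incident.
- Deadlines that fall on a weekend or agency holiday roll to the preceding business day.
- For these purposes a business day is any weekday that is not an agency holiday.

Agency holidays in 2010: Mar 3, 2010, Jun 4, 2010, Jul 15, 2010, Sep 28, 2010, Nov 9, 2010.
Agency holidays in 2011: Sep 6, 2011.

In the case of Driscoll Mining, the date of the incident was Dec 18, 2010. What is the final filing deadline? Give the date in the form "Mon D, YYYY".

From Dec 18, 2010, 75 calendar days later is Mar 3, 2011.
Mar 3, 2011 is a Thursday and not a listed holiday, so it stands.
Final deadline: Mar 3, 2011.

Mar 3, 2011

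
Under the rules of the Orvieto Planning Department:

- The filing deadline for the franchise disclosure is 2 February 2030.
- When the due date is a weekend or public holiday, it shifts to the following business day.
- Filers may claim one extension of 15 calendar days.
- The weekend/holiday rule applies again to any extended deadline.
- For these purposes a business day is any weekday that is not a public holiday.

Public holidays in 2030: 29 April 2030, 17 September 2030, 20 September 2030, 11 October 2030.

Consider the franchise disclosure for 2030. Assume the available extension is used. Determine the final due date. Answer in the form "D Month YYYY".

19 February 2030

Start from the fixed due date, 2 February 2030.
2 February 2030 is a Saturday; the next business day is 4 February 2030 (Monday).
Add the 15 calendar-day extension to 4 February 2030: 19 February 2030.
19 February 2030 (Tuesday) is already a business day.
So the filing is due 19 February 2030.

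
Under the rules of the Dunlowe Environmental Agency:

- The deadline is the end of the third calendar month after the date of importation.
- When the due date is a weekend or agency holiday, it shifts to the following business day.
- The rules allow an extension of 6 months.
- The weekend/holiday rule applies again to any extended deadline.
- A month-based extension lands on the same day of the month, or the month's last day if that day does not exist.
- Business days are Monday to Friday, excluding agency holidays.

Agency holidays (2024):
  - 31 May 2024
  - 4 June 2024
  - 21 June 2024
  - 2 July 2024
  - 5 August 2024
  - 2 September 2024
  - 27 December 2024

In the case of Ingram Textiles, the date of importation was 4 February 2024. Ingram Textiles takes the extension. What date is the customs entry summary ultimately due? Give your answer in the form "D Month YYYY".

3 months after 4 February 2024 is May 2024; that month ends on 31 May 2024.
Because 31 May 2024 is a listed holiday, the deadline becomes 3 June 2024 (Monday).
Applying the 6 months extension: 6 months after 3 June 2024 is 3 December 2024.
3 December 2024 is a Tuesday and not a listed holiday, so it stands.
The final due date is 3 December 2024.

3 December 2024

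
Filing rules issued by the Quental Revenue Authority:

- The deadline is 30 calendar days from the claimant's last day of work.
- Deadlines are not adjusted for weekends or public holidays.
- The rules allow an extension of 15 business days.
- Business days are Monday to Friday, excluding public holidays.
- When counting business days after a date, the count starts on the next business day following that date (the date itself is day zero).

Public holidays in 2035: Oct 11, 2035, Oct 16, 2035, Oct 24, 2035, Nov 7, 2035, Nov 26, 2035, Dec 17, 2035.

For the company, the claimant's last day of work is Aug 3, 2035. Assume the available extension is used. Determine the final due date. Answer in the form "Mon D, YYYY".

Sep 21, 2035

Trigger date Aug 3, 2035 + 30 calendar days = Sep 2, 2035.
Sep 2, 2035 is a Sunday; no weekend or holiday adjustment applies.
Counting 15 further business days from Sep 2, 2035 reaches Sep 21, 2035.
Sep 21, 2035 falls on a Friday. The rules make no weekend/holiday allowance, so it remains Sep 21, 2035.
Deadline: Sep 21, 2035.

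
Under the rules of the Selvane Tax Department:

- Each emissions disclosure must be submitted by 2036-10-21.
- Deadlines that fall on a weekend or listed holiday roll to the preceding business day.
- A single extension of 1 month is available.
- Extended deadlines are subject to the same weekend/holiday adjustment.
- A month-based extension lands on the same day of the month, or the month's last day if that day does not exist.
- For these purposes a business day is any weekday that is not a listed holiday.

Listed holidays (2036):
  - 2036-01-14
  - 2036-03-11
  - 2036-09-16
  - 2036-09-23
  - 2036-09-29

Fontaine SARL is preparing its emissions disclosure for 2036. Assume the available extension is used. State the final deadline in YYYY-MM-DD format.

2036-11-21

The stated deadline is 2036-10-21.
Since 2036-10-21 is a Tuesday and not a holiday, the date is unchanged.
Add 1 month to 2036-10-21: 2036-11-21.
2036-11-21 (Friday) is already a business day.
The final due date is 2036-11-21.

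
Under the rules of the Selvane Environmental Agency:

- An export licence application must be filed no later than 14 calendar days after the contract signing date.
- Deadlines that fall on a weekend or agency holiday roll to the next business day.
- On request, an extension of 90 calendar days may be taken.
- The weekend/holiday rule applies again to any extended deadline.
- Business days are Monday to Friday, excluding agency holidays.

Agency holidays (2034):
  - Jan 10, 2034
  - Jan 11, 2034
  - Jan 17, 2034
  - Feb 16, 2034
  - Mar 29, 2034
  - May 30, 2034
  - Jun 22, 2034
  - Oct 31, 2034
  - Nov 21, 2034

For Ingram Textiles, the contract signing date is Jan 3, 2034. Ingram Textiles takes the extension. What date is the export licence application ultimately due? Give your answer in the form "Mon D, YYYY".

Trigger date Jan 3, 2034 + 14 calendar days = Jan 17, 2034.
Jan 17, 2034 is a listed holiday, so it moves to the next business day, Jan 18, 2034 (Wednesday).
With the 90-day extension, Jan 18, 2034 becomes Apr 18, 2034.
Apr 18, 2034 is a Tuesday and not a listed holiday, so it stands.
So the filing is due Apr 18, 2034.

Apr 18, 2034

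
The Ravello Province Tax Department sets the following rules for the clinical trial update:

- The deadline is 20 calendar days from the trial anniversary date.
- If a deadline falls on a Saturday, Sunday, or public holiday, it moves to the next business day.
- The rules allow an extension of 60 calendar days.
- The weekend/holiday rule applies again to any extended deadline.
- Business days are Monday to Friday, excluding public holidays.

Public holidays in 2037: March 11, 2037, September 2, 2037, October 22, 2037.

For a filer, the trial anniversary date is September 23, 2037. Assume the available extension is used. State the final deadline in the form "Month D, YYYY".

December 14, 2037

From September 23, 2037, 20 calendar days later is October 13, 2037.
October 13, 2037 falls on a Tuesday, which is a business day, so no adjustment is needed.
Add the 60 calendar-day extension to October 13, 2037: December 12, 2037.
December 12, 2037 is a Saturday, so it moves to the next business day, December 14, 2037 (Monday).
So the filing is due December 14, 2037.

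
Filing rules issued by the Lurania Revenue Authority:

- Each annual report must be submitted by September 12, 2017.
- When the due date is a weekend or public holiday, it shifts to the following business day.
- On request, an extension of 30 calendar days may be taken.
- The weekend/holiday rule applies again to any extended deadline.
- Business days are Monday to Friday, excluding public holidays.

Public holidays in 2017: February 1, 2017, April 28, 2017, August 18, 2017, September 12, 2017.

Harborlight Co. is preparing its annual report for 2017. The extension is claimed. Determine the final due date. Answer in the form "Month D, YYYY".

October 13, 2017

Start from the fixed due date, September 12, 2017.
September 12, 2017 is a listed holiday; the next business day is September 13, 2017 (Wednesday).
Applying the 30-calendar-day extension: September 13, 2017 + 30 days = October 13, 2017.
Since October 13, 2017 is a Friday and not a holiday, the date is unchanged.
Final deadline: October 13, 2017.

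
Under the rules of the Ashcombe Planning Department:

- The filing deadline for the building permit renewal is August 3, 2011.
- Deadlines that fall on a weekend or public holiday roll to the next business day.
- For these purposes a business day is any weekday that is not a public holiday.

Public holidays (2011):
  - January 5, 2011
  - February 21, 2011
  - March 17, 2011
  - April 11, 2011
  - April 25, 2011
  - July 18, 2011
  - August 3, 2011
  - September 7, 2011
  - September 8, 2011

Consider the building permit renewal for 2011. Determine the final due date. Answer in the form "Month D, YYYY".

Start from the fixed due date, August 3, 2011.
August 3, 2011 falls on a listed holiday. Rolling to the next business day gives August 4, 2011, a Thursday.
Final deadline: August 4, 2011.

August 4, 2011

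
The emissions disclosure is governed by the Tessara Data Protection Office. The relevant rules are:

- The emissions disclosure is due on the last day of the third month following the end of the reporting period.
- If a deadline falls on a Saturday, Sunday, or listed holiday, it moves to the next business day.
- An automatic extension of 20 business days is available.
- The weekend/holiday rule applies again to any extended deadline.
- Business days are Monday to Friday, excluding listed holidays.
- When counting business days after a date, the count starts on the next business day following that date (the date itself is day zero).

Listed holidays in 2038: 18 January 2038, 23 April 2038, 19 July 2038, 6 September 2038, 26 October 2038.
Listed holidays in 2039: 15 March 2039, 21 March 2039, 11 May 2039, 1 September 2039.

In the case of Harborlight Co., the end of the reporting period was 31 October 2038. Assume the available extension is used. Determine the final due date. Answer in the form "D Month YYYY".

28 February 2039

3 months after 31 October 2038 falls in January 2039; the last day of that month is 31 January 2039.
31 January 2039 is a Monday and not a listed holiday, so it stands.
Counting 20 further business days from 31 January 2039 reaches 28 February 2039.
28 February 2039 falls on a Monday, which is a business day, so no adjustment is needed.
Final deadline: 28 February 2039.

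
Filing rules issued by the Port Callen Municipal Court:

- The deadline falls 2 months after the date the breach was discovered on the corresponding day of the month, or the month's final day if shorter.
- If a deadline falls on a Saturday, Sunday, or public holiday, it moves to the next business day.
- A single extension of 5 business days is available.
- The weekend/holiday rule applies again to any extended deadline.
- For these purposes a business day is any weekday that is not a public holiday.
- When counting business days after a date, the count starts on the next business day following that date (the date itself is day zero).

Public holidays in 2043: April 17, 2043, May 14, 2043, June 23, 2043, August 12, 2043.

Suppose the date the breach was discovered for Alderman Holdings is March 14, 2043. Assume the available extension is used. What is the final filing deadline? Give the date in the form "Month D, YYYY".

May 22, 2043

2 months after March 14, 2043, on the same day of the month, is May 14, 2043.
May 14, 2043 is a listed holiday, so it moves to the next business day, May 15, 2043 (Friday).
Counting 5 further business days from May 15, 2043 reaches May 22, 2043.
Since May 22, 2043 is a Friday and not a holiday, the date is unchanged.
So the filing is due May 22, 2043.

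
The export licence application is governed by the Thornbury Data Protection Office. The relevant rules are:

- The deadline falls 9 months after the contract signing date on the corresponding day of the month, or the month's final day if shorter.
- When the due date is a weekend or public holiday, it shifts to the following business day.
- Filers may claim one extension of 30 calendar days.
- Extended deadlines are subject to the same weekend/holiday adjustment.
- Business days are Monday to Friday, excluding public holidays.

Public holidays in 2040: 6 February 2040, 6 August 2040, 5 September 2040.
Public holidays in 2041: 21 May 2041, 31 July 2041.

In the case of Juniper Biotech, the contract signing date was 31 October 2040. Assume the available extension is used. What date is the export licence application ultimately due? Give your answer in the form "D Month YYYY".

2 September 2041

9 months after 31 October 2040, on the same day of the month, is 31 July 2041.
Because 31 July 2041 is a listed holiday, the deadline becomes 1 August 2041 (Thursday).
Applying the 30-calendar-day extension: 1 August 2041 + 30 days = 31 August 2041.
31 August 2041 falls on a Saturday. Rolling to the next business day gives 2 September 2041, a Monday.
So the filing is due 2 September 2041.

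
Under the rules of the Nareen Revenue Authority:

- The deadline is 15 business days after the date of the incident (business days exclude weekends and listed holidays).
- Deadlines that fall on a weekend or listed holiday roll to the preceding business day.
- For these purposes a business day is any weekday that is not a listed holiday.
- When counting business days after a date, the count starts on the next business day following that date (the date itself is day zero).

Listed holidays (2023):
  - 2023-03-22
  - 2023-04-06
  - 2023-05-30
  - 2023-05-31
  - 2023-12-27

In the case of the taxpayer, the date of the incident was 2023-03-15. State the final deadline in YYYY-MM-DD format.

2023-04-07

Starting the day after 2023-03-15 and counting 15 business days lands on 2023-04-07.
2023-04-07 is a Friday and not a listed holiday, so it stands.
Final deadline: 2023-04-07.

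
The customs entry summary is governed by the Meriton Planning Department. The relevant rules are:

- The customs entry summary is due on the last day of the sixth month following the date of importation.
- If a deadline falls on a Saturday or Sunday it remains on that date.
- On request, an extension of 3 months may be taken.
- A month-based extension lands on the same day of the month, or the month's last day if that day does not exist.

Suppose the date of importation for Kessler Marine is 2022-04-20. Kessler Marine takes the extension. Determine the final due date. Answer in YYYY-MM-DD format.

The sixth month after 2022-04-20 is October 2022, whose last day is 2022-10-31.
2022-10-31 is a Monday; no weekend or holiday adjustment applies.
Add 3 months to 2022-10-31: 2023-01-31.
2023-01-31 falls on a Tuesday. The rules make no weekend/holiday allowance, so it remains 2023-01-31.
The final due date is 2023-01-31.

2023-01-31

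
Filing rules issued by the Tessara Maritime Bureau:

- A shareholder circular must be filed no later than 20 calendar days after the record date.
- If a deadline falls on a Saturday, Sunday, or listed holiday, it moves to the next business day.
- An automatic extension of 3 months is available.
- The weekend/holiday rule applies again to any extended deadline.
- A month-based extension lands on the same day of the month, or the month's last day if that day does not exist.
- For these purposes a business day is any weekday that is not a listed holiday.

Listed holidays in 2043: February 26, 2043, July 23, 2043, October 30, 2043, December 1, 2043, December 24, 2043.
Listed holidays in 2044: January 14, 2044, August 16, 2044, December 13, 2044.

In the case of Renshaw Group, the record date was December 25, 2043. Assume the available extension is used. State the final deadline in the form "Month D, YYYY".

Trigger date December 25, 2043 + 20 calendar days = January 14, 2044.
January 14, 2044 is a listed holiday, so it moves to the next business day, January 15, 2044 (Friday).
Add 3 months to January 15, 2044: April 15, 2044.
April 15, 2044 (Friday) is already a business day.
Final deadline: April 15, 2044.

April 15, 2044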